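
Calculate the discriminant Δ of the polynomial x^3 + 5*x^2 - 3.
Δ = 1257

For x^3 + a x^2 + b x + c the discriminant is Δ = 18 a b c - 4 a^3 c + a^2 b^2 - 4 b^3 - 27 c^2.
Plug a = 5, b = 0, c = -3:
  18*(5)*(0)*(-3) - 4*(5)^3*(-3) + (5)^2*(0)^2 - 4*(0)^3 - 27*(-3)^2
  = 0 + (1500) + 0 + (0) + (-243)
  = 1257.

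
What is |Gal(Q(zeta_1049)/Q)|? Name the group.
|Gal(Q(zeta_1049)/Q)| = phi(1049) = 1048; group ≅ (Z/1049Z)^* ≅ Z/1048Z

The n-th cyclotomic polynomial Φ_1049(x) is the minimal polynomial of zeta_1049 over Q and has degree phi(1049) = 1048. So Q(zeta_1049) is a degree-1048 Galois extension with Galois group (Z/1049Z)^*. (Z/1049Z)^* is cyclic since 1049 is an odd prime power (or 4). Hence Gal(Q(zeta_1049)/Q) ≅ Z/1048Z.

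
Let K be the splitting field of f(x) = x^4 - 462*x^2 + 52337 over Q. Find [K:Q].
[K:Q] = 4

f factors as (x^2 - 199)(x^2 - 263); the splitting field is K = Q(sqrt(199), sqrt(263)). Since 199, 263, and 52337 are all non-squares in Q, the three subfields Q(sqrt(199)), Q(sqrt(263)), Q(sqrt(52337)) are distinct degree-2 extensions, so [K:Q] = 4 (Klein four Galois group).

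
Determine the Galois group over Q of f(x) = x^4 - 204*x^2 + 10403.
Gal(K/Q) = V_4 (Klein four-group, Z/2Z × Z/2Z)

f factors as (x^2 - 101)(x^2 - 103), so the splitting field is K = Q(sqrt(101), sqrt(103)). The elements 101, 103, 10403 are all non-squares in Q, so sqrt(101) and sqrt(103) generate independent quadratic extensions. Thus [K:Q] = 4 and Gal(K/Q) is generated by the two order-2 automorphisms sqrt(101) ↦ -sqrt(101) and sqrt(103) ↦ -sqrt(103), giving V_4.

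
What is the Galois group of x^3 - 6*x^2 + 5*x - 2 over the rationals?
Gal(K/Q) = S_3 (symmetric group of order 6)

Compute the discriminant of x^3 + (-6)*x^2 + (5)*x + (-2): Δ = -356. Since Δ is not a rational square, the Galois group is not contained in A_3; it must be the full S_3 (irreducibility of the cubic rules out anything smaller).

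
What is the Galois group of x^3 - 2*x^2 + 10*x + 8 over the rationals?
Gal(K/Q) = S_3 (symmetric group of order 6)

Compute the discriminant of x^3 + (-2)*x^2 + (10)*x + (8): Δ = -7952. Since Δ is not a rational square, the Galois group is not contained in A_3; it must be the full S_3 (irreducibility of the cubic rules out anything smaller).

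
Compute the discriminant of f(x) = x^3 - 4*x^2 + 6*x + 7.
Δ = -2843

For x^3 + a x^2 + b x + c the discriminant is Δ = 18 a b c - 4 a^3 c + a^2 b^2 - 4 b^3 - 27 c^2.
Plug a = -4, b = 6, c = 7:
  18*(-4)*(6)*(7) - 4*(-4)^3*(7) + (-4)^2*(6)^2 - 4*(6)^3 - 27*(7)^2
  = -3024 + (1792) + 576 + (-864) + (-1323)
  = -2843.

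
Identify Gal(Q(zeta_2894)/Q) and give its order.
|Gal(Q(zeta_2894)/Q)| = phi(2894) = 1446; group ≅ (Z/2894Z)^* ≅ Z/1446Z

The n-th cyclotomic polynomial Φ_2894(x) is the minimal polynomial of zeta_2894 over Q and has degree phi(2894) = 1446. So Q(zeta_2894) is a degree-1446 Galois extension with Galois group (Z/2894Z)^*. By CRT, (Z/2894Z)^* ≅ (Z/2Z)^* × (Z/1447Z)^*. Each prime-power unit group is (Z/2Z)^* ≅ trivial group (order 1); (Z/1447Z)^* ≅ Z/1446Z. Hence Gal(Q(zeta_2894)/Q) ≅ Z/1446Z.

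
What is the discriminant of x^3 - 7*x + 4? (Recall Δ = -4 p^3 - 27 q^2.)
Δ = 940

For a depressed cubic x^3 + p x + q the discriminant is Δ = -4 p^3 - 27 q^2 = -4*(-7)^3 - 27*(4)^2 = 1372 - 432 = 940.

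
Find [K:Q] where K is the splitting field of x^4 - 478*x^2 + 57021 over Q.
[K:Q] = 4

f factors as (x^2 - 249)(x^2 - 229); the splitting field is K = Q(sqrt(249), sqrt(229)). Since 249, 229, and 57021 are all non-squares in Q, the three subfields Q(sqrt(249)), Q(sqrt(229)), Q(sqrt(57021)) are distinct degree-2 extensions, so [K:Q] = 4 (Klein four Galois group).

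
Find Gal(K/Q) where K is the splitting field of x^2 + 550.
Gal(K/Q) = Z/2Z (cyclic of order 2)

x^2 + 550 is irreducible over Q since -550 is not a rational square. The splitting field Q(sqrt(-550)) has degree 2 over Q, and its unique nontrivial automorphism is sqrt(-550) ↦ -sqrt(-550). Hence Gal(Q(sqrt(-550))/Q) = Z/2Z.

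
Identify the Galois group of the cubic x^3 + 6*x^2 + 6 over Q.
Gal(K/Q) = S_3 (symmetric group of order 6)

Compute the discriminant of x^3 + (6)*x^2 + (0)*x + (6): Δ = -6156. Since Δ is not a rational square, the Galois group is not contained in A_3; it must be the full S_3 (irreducibility of the cubic rules out anything smaller).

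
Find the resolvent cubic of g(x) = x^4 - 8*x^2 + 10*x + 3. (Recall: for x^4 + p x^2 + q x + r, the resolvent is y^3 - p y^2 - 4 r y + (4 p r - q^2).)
h(y) = y^3 + 8*y^2 - 12*y - 196

Identify coefficients: p = -8, q = 10, r = 3.
Plug into h(y) = y^3 - p y^2 - 4 r y + (4 p r - q^2):
  h(y) = y^3 - (-8) y^2 - 4*(3) y + (4*(-8)*(3) - (10)^2)
       = y^3 + (8) y^2 + (-12) y + (-196).
Simplifying: h(y) = y^3 + 8*y^2 - 12*y - 196.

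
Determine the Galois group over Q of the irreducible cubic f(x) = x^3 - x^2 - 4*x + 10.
Gal(K/Q) = S_3 (symmetric group of order 6)

Compute the discriminant of x^3 + (-1)*x^2 + (-4)*x + (10): Δ = -1668. Since Δ is not a rational square, the Galois group is not contained in A_3; it must be the full S_3 (irreducibility of the cubic rules out anything smaller).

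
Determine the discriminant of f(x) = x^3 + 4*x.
Δ = -256

For a depressed cubic x^3 + p x + q the discriminant is Δ = -4 p^3 - 27 q^2 = -4*(4)^3 - 27*(0)^2 = -256 - 0 = -256.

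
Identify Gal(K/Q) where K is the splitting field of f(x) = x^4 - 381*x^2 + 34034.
Gal(K/Q) = V_4 (Klein four-group, Z/2Z × Z/2Z)

f factors as (x^2 - 143)(x^2 - 238), so the splitting field is K = Q(sqrt(143), sqrt(238)). The elements 143, 238, 34034 are all non-squares in Q, so sqrt(143) and sqrt(238) generate independent quadratic extensions. Thus [K:Q] = 4 and Gal(K/Q) is generated by the two order-2 automorphisms sqrt(143) ↦ -sqrt(143) and sqrt(238) ↦ -sqrt(238), giving V_4.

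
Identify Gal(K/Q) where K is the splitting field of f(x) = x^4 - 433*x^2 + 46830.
Gal(K/Q) = V_4 (Klein four-group, Z/2Z × Z/2Z)

f factors as (x^2 - 223)(x^2 - 210), so the splitting field is K = Q(sqrt(223), sqrt(210)). The elements 223, 210, 46830 are all non-squares in Q, so sqrt(223) and sqrt(210) generate independent quadratic extensions. Thus [K:Q] = 4 and Gal(K/Q) is generated by the two order-2 automorphisms sqrt(223) ↦ -sqrt(223) and sqrt(210) ↦ -sqrt(210), giving V_4.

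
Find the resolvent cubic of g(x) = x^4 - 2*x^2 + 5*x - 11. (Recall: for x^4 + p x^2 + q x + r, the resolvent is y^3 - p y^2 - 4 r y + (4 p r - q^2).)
h(y) = y^3 + 2*y^2 + 44*y + 63

Identify coefficients: p = -2, q = 5, r = -11.
Plug into h(y) = y^3 - p y^2 - 4 r y + (4 p r - q^2):
  h(y) = y^3 - (-2) y^2 - 4*(-11) y + (4*(-2)*(-11) - (5)^2)
       = y^3 + (2) y^2 + (44) y + (63).
Simplifying: h(y) = y^3 + 2*y^2 + 44*y + 63.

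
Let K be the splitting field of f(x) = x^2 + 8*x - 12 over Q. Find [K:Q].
[K:Q] = 2

The discriminant of x^2 + (8)*x + (-12) is b^2 - 4c = 64 - (-48) = 112. Since 112 is not a perfect square in Q, the polynomial is irreducible over Q. Its two roots generate a degree-2 extension, so [K:Q] = 2.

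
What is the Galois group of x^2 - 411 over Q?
Gal(K/Q) = Z/2Z (cyclic of order 2)

x^2 - 411 is irreducible over Q since 411 is not a rational square. The splitting field Q(sqrt(411)) has degree 2 over Q, and its unique nontrivial automorphism is sqrt(411) ↦ -sqrt(411). Hence Gal(Q(sqrt(411))/Q) = Z/2Z.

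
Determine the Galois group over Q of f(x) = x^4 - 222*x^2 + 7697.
Gal(K/Q) = V_4 (Klein four-group, Z/2Z × Z/2Z)

f factors as (x^2 - 43)(x^2 - 179), so the splitting field is K = Q(sqrt(43), sqrt(179)). The elements 43, 179, 7697 are all non-squares in Q, so sqrt(43) and sqrt(179) generate independent quadratic extensions. Thus [K:Q] = 4 and Gal(K/Q) is generated by the two order-2 automorphisms sqrt(43) ↦ -sqrt(43) and sqrt(179) ↦ -sqrt(179), giving V_4.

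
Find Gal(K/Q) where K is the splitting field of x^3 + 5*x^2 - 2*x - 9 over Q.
Gal(K/Q) = S_3 (symmetric group of order 6)

Compute the discriminant of x^3 + (5)*x^2 + (-2)*x + (-9): Δ = 4065. Since Δ is not a rational square, the Galois group is not contained in A_3; it must be the full S_3 (irreducibility of the cubic rules out anything smaller).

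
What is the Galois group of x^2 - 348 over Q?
Gal(K/Q) = Z/2Z (cyclic of order 2)

x^2 - 348 is irreducible over Q since 348 is not a rational square. The splitting field Q(sqrt(348)) has degree 2 over Q, and its unique nontrivial automorphism is sqrt(348) ↦ -sqrt(348). Hence Gal(Q(sqrt(348))/Q) = Z/2Z.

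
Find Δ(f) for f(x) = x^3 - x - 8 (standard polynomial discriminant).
Δ = -1724

For a depressed cubic x^3 + p x + q the discriminant is Δ = -4 p^3 - 27 q^2 = -4*(-1)^3 - 27*(-8)^2 = 4 - 1728 = -1724.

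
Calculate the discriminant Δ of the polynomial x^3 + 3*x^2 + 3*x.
Δ = -27

For x^3 + a x^2 + b x + c the discriminant is Δ = 18 a b c - 4 a^3 c + a^2 b^2 - 4 b^3 - 27 c^2.
Plug a = 3, b = 3, c = 0:
  18*(3)*(3)*(0) - 4*(3)^3*(0) + (3)^2*(3)^2 - 4*(3)^3 - 27*(0)^2
  = 0 + (0) + 81 + (-108) + (0)
  = -27.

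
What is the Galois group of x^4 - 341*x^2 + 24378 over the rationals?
Gal(K/Q) = V_4 (Klein four-group, Z/2Z × Z/2Z)

f factors as (x^2 - 239)(x^2 - 102), so the splitting field is K = Q(sqrt(239), sqrt(102)). The elements 239, 102, 24378 are all non-squares in Q, so sqrt(239) and sqrt(102) generate independent quadratic extensions. Thus [K:Q] = 4 and Gal(K/Q) is generated by the two order-2 automorphisms sqrt(239) ↦ -sqrt(239) and sqrt(102) ↦ -sqrt(102), giving V_4.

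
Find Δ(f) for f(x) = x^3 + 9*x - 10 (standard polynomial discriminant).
Δ = -5616

For a depressed cubic x^3 + p x + q the discriminant is Δ = -4 p^3 - 27 q^2 = -4*(9)^3 - 27*(-10)^2 = -2916 - 2700 = -5616.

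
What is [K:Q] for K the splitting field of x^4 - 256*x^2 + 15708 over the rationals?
[K:Q] = 4

f factors as (x^2 - 102)(x^2 - 154); the splitting field is K = Q(sqrt(102), sqrt(154)). Since 102, 154, and 15708 are all non-squares in Q, the three subfields Q(sqrt(102)), Q(sqrt(154)), Q(sqrt(15708)) are distinct degree-2 extensions, so [K:Q] = 4 (Klein four Galois group).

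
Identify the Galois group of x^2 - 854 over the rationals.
Gal(K/Q) = Z/2Z (cyclic of order 2)

x^2 - 854 is irreducible over Q since 854 is not a rational square. The splitting field Q(sqrt(854)) has degree 2 over Q, and its unique nontrivial automorphism is sqrt(854) ↦ -sqrt(854). Hence Gal(Q(sqrt(854))/Q) = Z/2Z.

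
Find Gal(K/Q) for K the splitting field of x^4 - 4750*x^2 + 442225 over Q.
Gal(K/Q) = Z/2Z (cyclic of order 2)

f factors as (x^2 - 95)(x^2 - 4655), so the splitting field is K = Q(sqrt(95), sqrt(4655)). The squarefree part of 95 is 95 and the squarefree part of 4655 is also 95, so sqrt(95) and sqrt(4655) are both rational multiples of sqrt(95). Hence Q(sqrt(95)) = Q(sqrt(4655)) = Q(sqrt(95)), and the splitting field collapses to a single degree-2 extension with Galois group Z/2Z.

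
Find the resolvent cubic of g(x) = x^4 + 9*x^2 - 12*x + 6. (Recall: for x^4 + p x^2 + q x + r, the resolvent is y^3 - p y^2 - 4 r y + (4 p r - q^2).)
h(y) = y^3 - 9*y^2 - 24*y + 72

Identify coefficients: p = 9, q = -12, r = 6.
Plug into h(y) = y^3 - p y^2 - 4 r y + (4 p r - q^2):
  h(y) = y^3 - (9) y^2 - 4*(6) y + (4*(9)*(6) - (-12)^2)
       = y^3 + (-9) y^2 + (-24) y + (72).
Simplifying: h(y) = y^3 - 9*y^2 - 24*y + 72.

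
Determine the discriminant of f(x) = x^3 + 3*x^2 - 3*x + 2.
Δ = -459

For x^3 + a x^2 + b x + c the discriminant is Δ = 18 a b c - 4 a^3 c + a^2 b^2 - 4 b^3 - 27 c^2.
Plug a = 3, b = -3, c = 2:
  18*(3)*(-3)*(2) - 4*(3)^3*(2) + (3)^2*(-3)^2 - 4*(-3)^3 - 27*(2)^2
  = -324 + (-216) + 81 + (108) + (-108)
  = -459.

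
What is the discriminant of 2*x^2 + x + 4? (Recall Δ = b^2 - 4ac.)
Δ = -31

For a quadratic a x^2 + b x + c the discriminant is Δ = b^2 - 4ac = (1)^2 - 4*(2)*(4) = 1 - (32) = -31.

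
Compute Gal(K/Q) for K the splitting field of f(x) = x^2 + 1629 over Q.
Gal(K/Q) = Z/2Z (cyclic of order 2)

x^2 + 1629 is irreducible over Q since -1629 is not a rational square. The splitting field Q(sqrt(-1629)) has degree 2 over Q, and its unique nontrivial automorphism is sqrt(-1629) ↦ -sqrt(-1629). Hence Gal(Q(sqrt(-1629))/Q) = Z/2Z.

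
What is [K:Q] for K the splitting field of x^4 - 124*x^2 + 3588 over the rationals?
[K:Q] = 4

f factors as (x^2 - 78)(x^2 - 46); the splitting field is K = Q(sqrt(78), sqrt(46)). Since 78, 46, and 3588 are all non-squares in Q, the three subfields Q(sqrt(78)), Q(sqrt(46)), Q(sqrt(3588)) are distinct degree-2 extensions, so [K:Q] = 4 (Klein four Galois group).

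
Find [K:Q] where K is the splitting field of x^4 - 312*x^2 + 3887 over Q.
[K:Q] = 4

f factors as (x^2 - 13)(x^2 - 299); the splitting field is K = Q(sqrt(13), sqrt(299)). Since 13, 299, and 3887 are all non-squares in Q, the three subfields Q(sqrt(13)), Q(sqrt(299)), Q(sqrt(3887)) are distinct degree-2 extensions, so [K:Q] = 4 (Klein four Galois group).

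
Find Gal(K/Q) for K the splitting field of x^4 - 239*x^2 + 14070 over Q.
Gal(K/Q) = V_4 (Klein four-group, Z/2Z × Z/2Z)

f factors as (x^2 - 134)(x^2 - 105), so the splitting field is K = Q(sqrt(134), sqrt(105)). The elements 134, 105, 14070 are all non-squares in Q, so sqrt(134) and sqrt(105) generate independent quadratic extensions. Thus [K:Q] = 4 and Gal(K/Q) is generated by the two order-2 automorphisms sqrt(134) ↦ -sqrt(134) and sqrt(105) ↦ -sqrt(105), giving V_4.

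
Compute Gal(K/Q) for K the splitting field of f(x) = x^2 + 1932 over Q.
Gal(K/Q) = Z/2Z (cyclic of order 2)

x^2 + 1932 is irreducible over Q since -1932 is not a rational square. The splitting field Q(sqrt(-1932)) has degree 2 over Q, and its unique nontrivial automorphism is sqrt(-1932) ↦ -sqrt(-1932). Hence Gal(Q(sqrt(-1932))/Q) = Z/2Z.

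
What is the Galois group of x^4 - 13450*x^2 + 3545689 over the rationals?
Gal(K/Q) = Z/2Z (cyclic of order 2)

f factors as (x^2 - 269)(x^2 - 13181), so the splitting field is K = Q(sqrt(269), sqrt(13181)). The squarefree part of 269 is 269 and the squarefree part of 13181 is also 269, so sqrt(269) and sqrt(13181) are both rational multiples of sqrt(269). Hence Q(sqrt(269)) = Q(sqrt(13181)) = Q(sqrt(269)), and the splitting field collapses to a single degree-2 extension with Galois group Z/2Z.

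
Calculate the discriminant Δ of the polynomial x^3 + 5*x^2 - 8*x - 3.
Δ = 7065

For x^3 + a x^2 + b x + c the discriminant is Δ = 18 a b c - 4 a^3 c + a^2 b^2 - 4 b^3 - 27 c^2.
Plug a = 5, b = -8, c = -3:
  18*(5)*(-8)*(-3) - 4*(5)^3*(-3) + (5)^2*(-8)^2 - 4*(-8)^3 - 27*(-3)^2
  = 2160 + (1500) + 1600 + (2048) + (-243)
  = 7065.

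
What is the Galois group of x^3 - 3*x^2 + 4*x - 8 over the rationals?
Gal(K/Q) = S_3 (symmetric group of order 6)

Compute the discriminant of x^3 + (-3)*x^2 + (4)*x + (-8): Δ = -976. Since Δ is not a rational square, the Galois group is not contained in A_3; it must be the full S_3 (irreducibility of the cubic rules out anything smaller).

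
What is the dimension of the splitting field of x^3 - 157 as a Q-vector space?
[K:Q] = 6

x^3 - 157 has one real root r = 157^(1/3) and two complex roots r*zeta_3, r*zeta_3^2 where zeta_3 = e^(2*pi*i/3). The splitting field is Q(r, zeta_3). [Q(r):Q] = 3 and [Q(zeta_3):Q] = 2 with gcd = 1, so [Q(r, zeta_3):Q] = 3 * 2 = 6.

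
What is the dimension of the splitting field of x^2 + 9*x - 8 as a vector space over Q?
[K:Q] = 2

The discriminant of x^2 + (9)*x + (-8) is b^2 - 4c = 81 - (-32) = 113. Since 113 is not a perfect square in Q, the polynomial is irreducible over Q. Its two roots generate a degree-2 extension, so [K:Q] = 2.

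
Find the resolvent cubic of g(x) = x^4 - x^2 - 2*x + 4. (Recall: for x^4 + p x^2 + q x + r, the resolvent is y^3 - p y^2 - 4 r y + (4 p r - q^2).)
h(y) = y^3 + y^2 - 16*y - 20

Identify coefficients: p = -1, q = -2, r = 4.
Plug into h(y) = y^3 - p y^2 - 4 r y + (4 p r - q^2):
  h(y) = y^3 - (-1) y^2 - 4*(4) y + (4*(-1)*(4) - (-2)^2)
       = y^3 + (1) y^2 + (-16) y + (-20).
Simplifying: h(y) = y^3 + y^2 - 16*y - 20.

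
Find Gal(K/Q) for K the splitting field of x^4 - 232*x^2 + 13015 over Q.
Gal(K/Q) = V_4 (Klein four-group, Z/2Z × Z/2Z)

f factors as (x^2 - 137)(x^2 - 95), so the splitting field is K = Q(sqrt(137), sqrt(95)). The elements 137, 95, 13015 are all non-squares in Q, so sqrt(137) and sqrt(95) generate independent quadratic extensions. Thus [K:Q] = 4 and Gal(K/Q) is generated by the two order-2 automorphisms sqrt(137) ↦ -sqrt(137) and sqrt(95) ↦ -sqrt(95), giving V_4.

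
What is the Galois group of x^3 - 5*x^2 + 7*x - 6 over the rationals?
Gal(K/Q) = S_3 (symmetric group of order 6)

Compute the discriminant of x^3 + (-5)*x^2 + (7)*x + (-6): Δ = -339. Since Δ is not a rational square, the Galois group is not contained in A_3; it must be the full S_3 (irreducibility of the cubic rules out anything smaller).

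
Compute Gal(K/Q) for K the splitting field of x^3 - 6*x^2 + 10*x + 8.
Gal(K/Q) = S_3 (symmetric group of order 6)

Compute the discriminant of x^3 + (-6)*x^2 + (10)*x + (8): Δ = -3856. Since Δ is not a rational square, the Galois group is not contained in A_3; it must be the full S_3 (irreducibility of the cubic rules out anything smaller).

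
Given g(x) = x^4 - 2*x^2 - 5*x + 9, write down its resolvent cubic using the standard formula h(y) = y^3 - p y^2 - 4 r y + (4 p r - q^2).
h(y) = y^3 + 2*y^2 - 36*y - 97

Identify coefficients: p = -2, q = -5, r = 9.
Plug into h(y) = y^3 - p y^2 - 4 r y + (4 p r - q^2):
  h(y) = y^3 - (-2) y^2 - 4*(9) y + (4*(-2)*(9) - (-5)^2)
       = y^3 + (2) y^2 + (-36) y + (-97).
Simplifying: h(y) = y^3 + 2*y^2 - 36*y - 97.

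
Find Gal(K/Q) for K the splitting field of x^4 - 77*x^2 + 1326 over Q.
Gal(K/Q) = V_4 (Klein four-group, Z/2Z × Z/2Z)

f factors as (x^2 - 51)(x^2 - 26), so the splitting field is K = Q(sqrt(51), sqrt(26)). The elements 51, 26, 1326 are all non-squares in Q, so sqrt(51) and sqrt(26) generate independent quadratic extensions. Thus [K:Q] = 4 and Gal(K/Q) is generated by the two order-2 automorphisms sqrt(51) ↦ -sqrt(51) and sqrt(26) ↦ -sqrt(26), giving V_4.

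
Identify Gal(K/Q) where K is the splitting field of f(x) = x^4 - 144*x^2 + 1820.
Gal(K/Q) = V_4 (Klein four-group, Z/2Z × Z/2Z)

f factors as (x^2 - 130)(x^2 - 14), so the splitting field is K = Q(sqrt(130), sqrt(14)). The elements 130, 14, 1820 are all non-squares in Q, so sqrt(130) and sqrt(14) generate independent quadratic extensions. Thus [K:Q] = 4 and Gal(K/Q) is generated by the two order-2 automorphisms sqrt(130) ↦ -sqrt(130) and sqrt(14) ↦ -sqrt(14), giving V_4.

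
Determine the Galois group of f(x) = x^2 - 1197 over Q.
Gal(K/Q) = Z/2Z (cyclic of order 2)

x^2 - 1197 is irreducible over Q since 1197 is not a rational square. The splitting field Q(sqrt(1197)) has degree 2 over Q, and its unique nontrivial automorphism is sqrt(1197) ↦ -sqrt(1197). Hence Gal(Q(sqrt(1197))/Q) = Z/2Z.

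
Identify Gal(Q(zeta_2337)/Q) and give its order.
|Gal(Q(zeta_2337)/Q)| = phi(2337) = 1440; group ≅ (Z/2337Z)^* ≅ Z/2Z × Z/18Z × Z/40Z

The n-th cyclotomic polynomial Φ_2337(x) is the minimal polynomial of zeta_2337 over Q and has degree phi(2337) = 1440. So Q(zeta_2337) is a degree-1440 Galois extension with Galois group (Z/2337Z)^*. By CRT, (Z/2337Z)^* ≅ (Z/3Z)^* × (Z/19Z)^* × (Z/41Z)^*. Each prime-power unit group is (Z/3Z)^* ≅ Z/2Z; (Z/19Z)^* ≅ Z/18Z; (Z/41Z)^* ≅ Z/40Z. Hence Gal(Q(zeta_2337)/Q) ≅ Z/2Z × Z/18Z × Z/40Z.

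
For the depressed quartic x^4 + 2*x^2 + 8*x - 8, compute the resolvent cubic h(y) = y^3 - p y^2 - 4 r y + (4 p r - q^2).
h(y) = y^3 - 2*y^2 + 32*y - 128

Identify coefficients: p = 2, q = 8, r = -8.
Plug into h(y) = y^3 - p y^2 - 4 r y + (4 p r - q^2):
  h(y) = y^3 - (2) y^2 - 4*(-8) y + (4*(2)*(-8) - (8)^2)
       = y^3 + (-2) y^2 + (32) y + (-128).
Simplifying: h(y) = y^3 - 2*y^2 + 32*y - 128.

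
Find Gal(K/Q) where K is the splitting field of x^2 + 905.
Gal(K/Q) = Z/2Z (cyclic of order 2)

x^2 + 905 is irreducible over Q since -905 is not a rational square. The splitting field Q(sqrt(-905)) has degree 2 over Q, and its unique nontrivial automorphism is sqrt(-905) ↦ -sqrt(-905). Hence Gal(Q(sqrt(-905))/Q) = Z/2Z.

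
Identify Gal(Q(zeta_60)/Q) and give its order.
|Gal(Q(zeta_60)/Q)| = phi(60) = 16; group ≅ (Z/60Z)^* ≅ Z/2Z × Z/2Z × Z/4Z

The n-th cyclotomic polynomial Φ_60(x) is the minimal polynomial of zeta_60 over Q and has degree phi(60) = 16. So Q(zeta_60) is a degree-16 Galois extension with Galois group (Z/60Z)^*. By CRT, (Z/60Z)^* ≅ (Z/4Z)^* × (Z/3Z)^* × (Z/5Z)^*. Each prime-power unit group is (Z/4Z)^* ≅ Z/2Z; (Z/3Z)^* ≅ Z/2Z; (Z/5Z)^* ≅ Z/4Z. Hence Gal(Q(zeta_60)/Q) ≅ Z/2Z × Z/2Z × Z/4Z.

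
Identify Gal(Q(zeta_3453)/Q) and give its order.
|Gal(Q(zeta_3453)/Q)| = phi(3453) = 2300; group ≅ (Z/3453Z)^* ≅ Z/2Z × Z/1150Z

The n-th cyclotomic polynomial Φ_3453(x) is the minimal polynomial of zeta_3453 over Q and has degree phi(3453) = 2300. So Q(zeta_3453) is a degree-2300 Galois extension with Galois group (Z/3453Z)^*. By CRT, (Z/3453Z)^* ≅ (Z/3Z)^* × (Z/1151Z)^*. Each prime-power unit group is (Z/3Z)^* ≅ Z/2Z; (Z/1151Z)^* ≅ Z/1150Z. Hence Gal(Q(zeta_3453)/Q) ≅ Z/2Z × Z/1150Z.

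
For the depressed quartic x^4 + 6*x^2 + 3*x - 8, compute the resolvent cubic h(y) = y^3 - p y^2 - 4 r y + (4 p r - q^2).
h(y) = y^3 - 6*y^2 + 32*y - 201

Identify coefficients: p = 6, q = 3, r = -8.
Plug into h(y) = y^3 - p y^2 - 4 r y + (4 p r - q^2):
  h(y) = y^3 - (6) y^2 - 4*(-8) y + (4*(6)*(-8) - (3)^2)
       = y^3 + (-6) y^2 + (32) y + (-201).
Simplifying: h(y) = y^3 - 6*y^2 + 32*y - 201.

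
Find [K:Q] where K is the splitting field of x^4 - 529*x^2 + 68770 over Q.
[K:Q] = 4

f factors as (x^2 - 299)(x^2 - 230); the splitting field is K = Q(sqrt(299), sqrt(230)). Since 299, 230, and 68770 are all non-squares in Q, the three subfields Q(sqrt(299)), Q(sqrt(230)), Q(sqrt(68770)) are distinct degree-2 extensions, so [K:Q] = 4 (Klein four Galois group).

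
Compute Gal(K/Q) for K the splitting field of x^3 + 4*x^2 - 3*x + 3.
Gal(K/Q) = S_3 (symmetric group of order 6)

Compute the discriminant of x^3 + (4)*x^2 + (-3)*x + (3): Δ = -1407. Since Δ is not a rational square, the Galois group is not contained in A_3; it must be the full S_3 (irreducibility of the cubic rules out anything smaller).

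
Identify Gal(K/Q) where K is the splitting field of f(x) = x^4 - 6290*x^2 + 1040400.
Gal(K/Q) = Z/2Z (cyclic of order 2)

f factors as (x^2 - 170)(x^2 - 6120), so the splitting field is K = Q(sqrt(170), sqrt(6120)). The squarefree part of 170 is 170 and the squarefree part of 6120 is also 170, so sqrt(170) and sqrt(6120) are both rational multiples of sqrt(170). Hence Q(sqrt(170)) = Q(sqrt(6120)) = Q(sqrt(170)), and the splitting field collapses to a single degree-2 extension with Galois group Z/2Z.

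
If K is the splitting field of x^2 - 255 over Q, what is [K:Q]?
[K:Q] = 2

The polynomial x^2 - 255 is irreducible over Q since 255 is not a perfect square. Its splitting field is Q(sqrt(255)), which has degree 2 over Q.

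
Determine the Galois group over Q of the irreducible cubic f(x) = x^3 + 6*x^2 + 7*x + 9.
Gal(K/Q) = S_3 (symmetric group of order 6)

Compute the discriminant of x^3 + (6)*x^2 + (7)*x + (9): Δ = -2767. Since Δ is not a rational square, the Galois group is not contained in A_3; it must be the full S_3 (irreducibility of the cubic rules out anything smaller).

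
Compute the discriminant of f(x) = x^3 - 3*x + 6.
Δ = -864

For a depressed cubic x^3 + p x + q the discriminant is Δ = -4 p^3 - 27 q^2 = -4*(-3)^3 - 27*(6)^2 = 108 - 972 = -864.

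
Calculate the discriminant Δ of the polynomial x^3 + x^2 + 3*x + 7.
Δ = -1072

For x^3 + a x^2 + b x + c the discriminant is Δ = 18 a b c - 4 a^3 c + a^2 b^2 - 4 b^3 - 27 c^2.
Plug a = 1, b = 3, c = 7:
  18*(1)*(3)*(7) - 4*(1)^3*(7) + (1)^2*(3)^2 - 4*(3)^3 - 27*(7)^2
  = 378 + (-28) + 9 + (-108) + (-1323)
  = -1072.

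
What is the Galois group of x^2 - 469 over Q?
Gal(K/Q) = Z/2Z (cyclic of order 2)

x^2 - 469 is irreducible over Q since 469 is not a rational square. The splitting field Q(sqrt(469)) has degree 2 over Q, and its unique nontrivial automorphism is sqrt(469) ↦ -sqrt(469). Hence Gal(Q(sqrt(469))/Q) = Z/2Z.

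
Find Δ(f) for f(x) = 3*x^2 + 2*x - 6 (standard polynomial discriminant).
Δ = 76

For a quadratic a x^2 + b x + c the discriminant is Δ = b^2 - 4ac = (2)^2 - 4*(3)*(-6) = 4 - (-72) = 76.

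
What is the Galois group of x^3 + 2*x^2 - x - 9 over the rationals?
Gal(K/Q) = S_3 (symmetric group of order 6)

Compute the discriminant of x^3 + (2)*x^2 + (-1)*x + (-9): Δ = -1567. Since Δ is not a rational square, the Galois group is not contained in A_3; it must be the full S_3 (irreducibility of the cubic rules out anything smaller).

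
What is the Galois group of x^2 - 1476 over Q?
Gal(K/Q) = Z/2Z (cyclic of order 2)

x^2 - 1476 is irreducible over Q since 1476 is not a rational square. The splitting field Q(sqrt(1476)) has degree 2 over Q, and its unique nontrivial automorphism is sqrt(1476) ↦ -sqrt(1476). Hence Gal(Q(sqrt(1476))/Q) = Z/2Z.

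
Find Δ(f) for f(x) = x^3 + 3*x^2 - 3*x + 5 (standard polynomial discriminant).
Δ = -1836

For x^3 + a x^2 + b x + c the discriminant is Δ = 18 a b c - 4 a^3 c + a^2 b^2 - 4 b^3 - 27 c^2.
Plug a = 3, b = -3, c = 5:
  18*(3)*(-3)*(5) - 4*(3)^3*(5) + (3)^2*(-3)^2 - 4*(-3)^3 - 27*(5)^2
  = -810 + (-540) + 81 + (108) + (-675)
  = -1836.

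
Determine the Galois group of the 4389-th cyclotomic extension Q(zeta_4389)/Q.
|Gal(Q(zeta_4389)/Q)| = phi(4389) = 2160; group ≅ (Z/4389Z)^* ≅ Z/2Z × Z/6Z × Z/10Z × Z/18Z

The n-th cyclotomic polynomial Φ_4389(x) is the minimal polynomial of zeta_4389 over Q and has degree phi(4389) = 2160. So Q(zeta_4389) is a degree-2160 Galois extension with Galois group (Z/4389Z)^*. By CRT, (Z/4389Z)^* ≅ (Z/3Z)^* × (Z/7Z)^* × (Z/11Z)^* × (Z/19Z)^*. Each prime-power unit group is (Z/3Z)^* ≅ Z/2Z; (Z/7Z)^* ≅ Z/6Z; (Z/11Z)^* ≅ Z/10Z; (Z/19Z)^* ≅ Z/18Z. Hence Gal(Q(zeta_4389)/Q) ≅ Z/2Z × Z/6Z × Z/10Z × Z/18Z.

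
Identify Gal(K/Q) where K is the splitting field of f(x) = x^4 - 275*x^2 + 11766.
Gal(K/Q) = V_4 (Klein four-group, Z/2Z × Z/2Z)

f factors as (x^2 - 53)(x^2 - 222), so the splitting field is K = Q(sqrt(53), sqrt(222)). The elements 53, 222, 11766 are all non-squares in Q, so sqrt(53) and sqrt(222) generate independent quadratic extensions. Thus [K:Q] = 4 and Gal(K/Q) is generated by the two order-2 automorphisms sqrt(53) ↦ -sqrt(53) and sqrt(222) ↦ -sqrt(222), giving V_4.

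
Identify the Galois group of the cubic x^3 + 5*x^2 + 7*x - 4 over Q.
Gal(K/Q) = S_3 (symmetric group of order 6)

Compute the discriminant of x^3 + (5)*x^2 + (7)*x + (-4): Δ = -1099. Since Δ is not a rational square, the Galois group is not contained in A_3; it must be the full S_3 (irreducibility of the cubic rules out anything smaller).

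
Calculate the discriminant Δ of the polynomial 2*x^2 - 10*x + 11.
Δ = 12

For a quadratic a x^2 + b x + c the discriminant is Δ = b^2 - 4ac = (-10)^2 - 4*(2)*(11) = 100 - (88) = 12.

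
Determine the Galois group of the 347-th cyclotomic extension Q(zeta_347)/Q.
|Gal(Q(zeta_347)/Q)| = phi(347) = 346; group ≅ (Z/347Z)^* ≅ Z/346Z

The n-th cyclotomic polynomial Φ_347(x) is the minimal polynomial of zeta_347 over Q and has degree phi(347) = 346. So Q(zeta_347) is a degree-346 Galois extension with Galois group (Z/347Z)^*. (Z/347Z)^* is cyclic since 347 is an odd prime power (or 4). Hence Gal(Q(zeta_347)/Q) ≅ Z/346Z.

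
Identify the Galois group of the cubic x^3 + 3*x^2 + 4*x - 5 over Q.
Gal(K/Q) = S_3 (symmetric group of order 6)

Compute the discriminant of x^3 + (3)*x^2 + (4)*x + (-5): Δ = -1327. Since Δ is not a rational square, the Galois group is not contained in A_3; it must be the full S_3 (irreducibility of the cubic rules out anything smaller).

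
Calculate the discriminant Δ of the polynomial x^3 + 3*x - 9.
Δ = -2295

For a depressed cubic x^3 + p x + q the discriminant is Δ = -4 p^3 - 27 q^2 = -4*(3)^3 - 27*(-9)^2 = -108 - 2187 = -2295.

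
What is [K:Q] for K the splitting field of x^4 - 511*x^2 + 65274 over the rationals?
[K:Q] = 4

f factors as (x^2 - 258)(x^2 - 253); the splitting field is K = Q(sqrt(258), sqrt(253)). Since 258, 253, and 65274 are all non-squares in Q, the three subfields Q(sqrt(258)), Q(sqrt(253)), Q(sqrt(65274)) are distinct degree-2 extensions, so [K:Q] = 4 (Klein four Galois group).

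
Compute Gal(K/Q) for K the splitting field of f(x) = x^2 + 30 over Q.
Gal(K/Q) = Z/2Z (cyclic of order 2)

x^2 + 30 is irreducible over Q since -30 is not a rational square. The splitting field Q(sqrt(-30)) has degree 2 over Q, and its unique nontrivial automorphism is sqrt(-30) ↦ -sqrt(-30). Hence Gal(Q(sqrt(-30))/Q) = Z/2Z.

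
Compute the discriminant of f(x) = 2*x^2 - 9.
Δ = 72

For a quadratic a x^2 + b x + c the discriminant is Δ = b^2 - 4ac = (0)^2 - 4*(2)*(-9) = 0 - (-72) = 72.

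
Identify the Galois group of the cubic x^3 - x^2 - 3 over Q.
Gal(K/Q) = S_3 (symmetric group of order 6)

Compute the discriminant of x^3 + (-1)*x^2 + (0)*x + (-3): Δ = -255. Since Δ is not a rational square, the Galois group is not contained in A_3; it must be the full S_3 (irreducibility of the cubic rules out anything smaller).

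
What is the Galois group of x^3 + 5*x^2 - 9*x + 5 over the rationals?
Gal(K/Q) = S_3 (symmetric group of order 6)

Compute the discriminant of x^3 + (5)*x^2 + (-9)*x + (5): Δ = -2284. Since Δ is not a rational square, the Galois group is not contained in A_3; it must be the full S_3 (irreducibility of the cubic rules out anything smaller).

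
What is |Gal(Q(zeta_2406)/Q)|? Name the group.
|Gal(Q(zeta_2406)/Q)| = phi(2406) = 800; group ≅ (Z/2406Z)^* ≅ Z/2Z × Z/400Z

The n-th cyclotomic polynomial Φ_2406(x) is the minimal polynomial of zeta_2406 over Q and has degree phi(2406) = 800. So Q(zeta_2406) is a degree-800 Galois extension with Galois group (Z/2406Z)^*. By CRT, (Z/2406Z)^* ≅ (Z/2Z)^* × (Z/3Z)^* × (Z/401Z)^*. Each prime-power unit group is (Z/2Z)^* ≅ trivial group (order 1); (Z/3Z)^* ≅ Z/2Z; (Z/401Z)^* ≅ Z/400Z. Hence Gal(Q(zeta_2406)/Q) ≅ Z/2Z × Z/400Z.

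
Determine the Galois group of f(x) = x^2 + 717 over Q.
Gal(K/Q) = Z/2Z (cyclic of order 2)

x^2 + 717 is irreducible over Q since -717 is not a rational square. The splitting field Q(sqrt(-717)) has degree 2 over Q, and its unique nontrivial automorphism is sqrt(-717) ↦ -sqrt(-717). Hence Gal(Q(sqrt(-717))/Q) = Z/2Z.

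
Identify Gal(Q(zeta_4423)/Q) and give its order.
|Gal(Q(zeta_4423)/Q)| = phi(4423) = 4422; group ≅ (Z/4423Z)^* ≅ Z/4422Z

The n-th cyclotomic polynomial Φ_4423(x) is the minimal polynomial of zeta_4423 over Q and has degree phi(4423) = 4422. So Q(zeta_4423) is a degree-4422 Galois extension with Galois group (Z/4423Z)^*. (Z/4423Z)^* is cyclic since 4423 is an odd prime power (or 4). Hence Gal(Q(zeta_4423)/Q) ≅ Z/4422Z.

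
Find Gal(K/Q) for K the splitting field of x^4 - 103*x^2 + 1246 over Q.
Gal(K/Q) = V_4 (Klein four-group, Z/2Z × Z/2Z)

f factors as (x^2 - 14)(x^2 - 89), so the splitting field is K = Q(sqrt(14), sqrt(89)). The elements 14, 89, 1246 are all non-squares in Q, so sqrt(14) and sqrt(89) generate independent quadratic extensions. Thus [K:Q] = 4 and Gal(K/Q) is generated by the two order-2 automorphisms sqrt(14) ↦ -sqrt(14) and sqrt(89) ↦ -sqrt(89), giving V_4.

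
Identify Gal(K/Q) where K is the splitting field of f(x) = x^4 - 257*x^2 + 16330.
Gal(K/Q) = V_4 (Klein four-group, Z/2Z × Z/2Z)

f factors as (x^2 - 115)(x^2 - 142), so the splitting field is K = Q(sqrt(115), sqrt(142)). The elements 115, 142, 16330 are all non-squares in Q, so sqrt(115) and sqrt(142) generate independent quadratic extensions. Thus [K:Q] = 4 and Gal(K/Q) is generated by the two order-2 automorphisms sqrt(115) ↦ -sqrt(115) and sqrt(142) ↦ -sqrt(142), giving V_4.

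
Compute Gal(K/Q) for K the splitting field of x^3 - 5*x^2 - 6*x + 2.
Gal(K/Q) = S_3 (symmetric group of order 6)

Compute the discriminant of x^3 + (-5)*x^2 + (-6)*x + (2): Δ = 3736. Since Δ is not a rational square, the Galois group is not contained in A_3; it must be the full S_3 (irreducibility of the cubic rules out anything smaller).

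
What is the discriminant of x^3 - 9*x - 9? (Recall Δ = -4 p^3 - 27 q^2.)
Δ = 729

For a depressed cubic x^3 + p x + q the discriminant is Δ = -4 p^3 - 27 q^2 = -4*(-9)^3 - 27*(-9)^2 = 2916 - 2187 = 729.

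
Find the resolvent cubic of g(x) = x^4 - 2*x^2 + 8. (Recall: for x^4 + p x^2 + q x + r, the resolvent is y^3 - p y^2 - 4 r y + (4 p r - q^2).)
h(y) = y^3 + 2*y^2 - 32*y - 64

Identify coefficients: p = -2, q = 0, r = 8.
Plug into h(y) = y^3 - p y^2 - 4 r y + (4 p r - q^2):
  h(y) = y^3 - (-2) y^2 - 4*(8) y + (4*(-2)*(8) - (0)^2)
       = y^3 + (2) y^2 + (-32) y + (-64).
Simplifying: h(y) = y^3 + 2*y^2 - 32*y - 64.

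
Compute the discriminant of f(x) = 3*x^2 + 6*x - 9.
Δ = 144

For a quadratic a x^2 + b x + c the discriminant is Δ = b^2 - 4ac = (6)^2 - 4*(3)*(-9) = 36 - (-108) = 144.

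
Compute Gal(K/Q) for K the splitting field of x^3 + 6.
Gal(K/Q) = S_3 (symmetric group of order 6)

Compute the discriminant of x^3 + (0)*x^2 + (0)*x + (6): Δ = -972. Since Δ is not a rational square, the Galois group is not contained in A_3; it must be the full S_3 (irreducibility of the cubic rules out anything smaller).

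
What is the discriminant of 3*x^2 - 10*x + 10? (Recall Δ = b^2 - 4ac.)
Δ = -20

For a quadratic a x^2 + b x + c the discriminant is Δ = b^2 - 4ac = (-10)^2 - 4*(3)*(10) = 100 - (120) = -20.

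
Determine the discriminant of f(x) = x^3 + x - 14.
Δ = -5296

For a depressed cubic x^3 + p x + q the discriminant is Δ = -4 p^3 - 27 q^2 = -4*(1)^3 - 27*(-14)^2 = -4 - 5292 = -5296.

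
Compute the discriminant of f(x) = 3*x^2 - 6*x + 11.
Δ = -96

For a quadratic a x^2 + b x + c the discriminant is Δ = b^2 - 4ac = (-6)^2 - 4*(3)*(11) = 36 - (132) = -96.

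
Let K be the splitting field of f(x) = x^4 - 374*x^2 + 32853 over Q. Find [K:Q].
[K:Q] = 4

f factors as (x^2 - 233)(x^2 - 141); the splitting field is K = Q(sqrt(233), sqrt(141)). Since 233, 141, and 32853 are all non-squares in Q, the three subfields Q(sqrt(233)), Q(sqrt(141)), Q(sqrt(32853)) are distinct degree-2 extensions, so [K:Q] = 4 (Klein four Galois group).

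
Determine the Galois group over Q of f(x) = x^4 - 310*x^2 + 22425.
Gal(K/Q) = V_4 (Klein four-group, Z/2Z × Z/2Z)

f factors as (x^2 - 195)(x^2 - 115), so the splitting field is K = Q(sqrt(195), sqrt(115)). The elements 195, 115, 22425 are all non-squares in Q, so sqrt(195) and sqrt(115) generate independent quadratic extensions. Thus [K:Q] = 4 and Gal(K/Q) is generated by the two order-2 automorphisms sqrt(195) ↦ -sqrt(195) and sqrt(115) ↦ -sqrt(115), giving V_4.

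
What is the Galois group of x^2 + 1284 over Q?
Gal(K/Q) = Z/2Z (cyclic of order 2)

x^2 + 1284 is irreducible over Q since -1284 is not a rational square. The splitting field Q(sqrt(-1284)) has degree 2 over Q, and its unique nontrivial automorphism is sqrt(-1284) ↦ -sqrt(-1284). Hence Gal(Q(sqrt(-1284))/Q) = Z/2Z.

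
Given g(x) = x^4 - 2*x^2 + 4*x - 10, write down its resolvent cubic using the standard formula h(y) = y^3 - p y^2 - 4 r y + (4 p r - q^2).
h(y) = y^3 + 2*y^2 + 40*y + 64

Identify coefficients: p = -2, q = 4, r = -10.
Plug into h(y) = y^3 - p y^2 - 4 r y + (4 p r - q^2):
  h(y) = y^3 - (-2) y^2 - 4*(-10) y + (4*(-2)*(-10) - (4)^2)
       = y^3 + (2) y^2 + (40) y + (64).
Simplifying: h(y) = y^3 + 2*y^2 + 40*y + 64.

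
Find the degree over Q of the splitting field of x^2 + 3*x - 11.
[K:Q] = 2

The discriminant of x^2 + (3)*x + (-11) is b^2 - 4c = 9 - (-44) = 53. Since 53 is not a perfect square in Q, the polynomial is irreducible over Q. Its two roots generate a degree-2 extension, so [K:Q] = 2.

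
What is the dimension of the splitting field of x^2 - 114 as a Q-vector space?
[K:Q] = 2

The polynomial x^2 - 114 is irreducible over Q since 114 is not a perfect square. Its splitting field is Q(sqrt(114)), which has degree 2 over Q.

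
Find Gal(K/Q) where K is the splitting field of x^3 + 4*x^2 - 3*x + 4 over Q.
Gal(K/Q) = S_3 (symmetric group of order 6)

Compute the discriminant of x^3 + (4)*x^2 + (-3)*x + (4): Δ = -2068. Since Δ is not a rational square, the Galois group is not contained in A_3; it must be the full S_3 (irreducibility of the cubic rules out anything smaller).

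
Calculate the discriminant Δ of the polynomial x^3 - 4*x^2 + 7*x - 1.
Δ = -367

For x^3 + a x^2 + b x + c the discriminant is Δ = 18 a b c - 4 a^3 c + a^2 b^2 - 4 b^3 - 27 c^2.
Plug a = -4, b = 7, c = -1:
  18*(-4)*(7)*(-1) - 4*(-4)^3*(-1) + (-4)^2*(7)^2 - 4*(7)^3 - 27*(-1)^2
  = 504 + (-256) + 784 + (-1372) + (-27)
  = -367.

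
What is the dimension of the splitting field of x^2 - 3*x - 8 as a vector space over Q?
[K:Q] = 2

The discriminant of x^2 + (-3)*x + (-8) is b^2 - 4c = 9 - (-32) = 41. Since 41 is not a perfect square in Q, the polynomial is irreducible over Q. Its two roots generate a degree-2 extension, so [K:Q] = 2.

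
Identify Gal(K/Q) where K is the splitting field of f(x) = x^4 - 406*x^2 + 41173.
Gal(K/Q) = V_4 (Klein four-group, Z/2Z × Z/2Z)

f factors as (x^2 - 197)(x^2 - 209), so the splitting field is K = Q(sqrt(197), sqrt(209)). The elements 197, 209, 41173 are all non-squares in Q, so sqrt(197) and sqrt(209) generate independent quadratic extensions. Thus [K:Q] = 4 and Gal(K/Q) is generated by the two order-2 automorphisms sqrt(197) ↦ -sqrt(197) and sqrt(209) ↦ -sqrt(209), giving V_4.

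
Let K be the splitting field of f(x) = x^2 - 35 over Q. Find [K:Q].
[K:Q] = 2

The polynomial x^2 - 35 is irreducible over Q since 35 is not a perfect square. Its splitting field is Q(sqrt(35)), which has degree 2 over Q.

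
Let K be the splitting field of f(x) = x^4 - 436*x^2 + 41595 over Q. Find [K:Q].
[K:Q] = 4

f factors as (x^2 - 295)(x^2 - 141); the splitting field is K = Q(sqrt(295), sqrt(141)). Since 295, 141, and 41595 are all non-squares in Q, the three subfields Q(sqrt(295)), Q(sqrt(141)), Q(sqrt(41595)) are distinct degree-2 extensions, so [K:Q] = 4 (Klein four Galois group).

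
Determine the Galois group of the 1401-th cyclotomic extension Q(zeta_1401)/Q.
|Gal(Q(zeta_1401)/Q)| = phi(1401) = 932; group ≅ (Z/1401Z)^* ≅ Z/2Z × Z/466Z

The n-th cyclotomic polynomial Φ_1401(x) is the minimal polynomial of zeta_1401 over Q and has degree phi(1401) = 932. So Q(zeta_1401) is a degree-932 Galois extension with Galois group (Z/1401Z)^*. By CRT, (Z/1401Z)^* ≅ (Z/3Z)^* × (Z/467Z)^*. Each prime-power unit group is (Z/3Z)^* ≅ Z/2Z; (Z/467Z)^* ≅ Z/466Z. Hence Gal(Q(zeta_1401)/Q) ≅ Z/2Z × Z/466Z.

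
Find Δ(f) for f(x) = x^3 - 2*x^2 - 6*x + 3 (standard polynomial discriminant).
Δ = 1509

For x^3 + a x^2 + b x + c the discriminant is Δ = 18 a b c - 4 a^3 c + a^2 b^2 - 4 b^3 - 27 c^2.
Plug a = -2, b = -6, c = 3:
  18*(-2)*(-6)*(3) - 4*(-2)^3*(3) + (-2)^2*(-6)^2 - 4*(-6)^3 - 27*(3)^2
  = 648 + (96) + 144 + (864) + (-243)
  = 1509.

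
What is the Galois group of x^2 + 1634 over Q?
Gal(K/Q) = Z/2Z (cyclic of order 2)

x^2 + 1634 is irreducible over Q since -1634 is not a rational square. The splitting field Q(sqrt(-1634)) has degree 2 over Q, and its unique nontrivial automorphism is sqrt(-1634) ↦ -sqrt(-1634). Hence Gal(Q(sqrt(-1634))/Q) = Z/2Z.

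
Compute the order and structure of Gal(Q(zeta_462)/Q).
|Gal(Q(zeta_462)/Q)| = phi(462) = 120; group ≅ (Z/462Z)^* ≅ Z/2Z × Z/6Z × Z/10Z

The n-th cyclotomic polynomial Φ_462(x) is the minimal polynomial of zeta_462 over Q and has degree phi(462) = 120. So Q(zeta_462) is a degree-120 Galois extension with Galois group (Z/462Z)^*. By CRT, (Z/462Z)^* ≅ (Z/2Z)^* × (Z/3Z)^* × (Z/7Z)^* × (Z/11Z)^*. Each prime-power unit group is (Z/2Z)^* ≅ trivial group (order 1); (Z/3Z)^* ≅ Z/2Z; (Z/7Z)^* ≅ Z/6Z; (Z/11Z)^* ≅ Z/10Z. Hence Gal(Q(zeta_462)/Q) ≅ Z/2Z × Z/6Z × Z/10Z.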